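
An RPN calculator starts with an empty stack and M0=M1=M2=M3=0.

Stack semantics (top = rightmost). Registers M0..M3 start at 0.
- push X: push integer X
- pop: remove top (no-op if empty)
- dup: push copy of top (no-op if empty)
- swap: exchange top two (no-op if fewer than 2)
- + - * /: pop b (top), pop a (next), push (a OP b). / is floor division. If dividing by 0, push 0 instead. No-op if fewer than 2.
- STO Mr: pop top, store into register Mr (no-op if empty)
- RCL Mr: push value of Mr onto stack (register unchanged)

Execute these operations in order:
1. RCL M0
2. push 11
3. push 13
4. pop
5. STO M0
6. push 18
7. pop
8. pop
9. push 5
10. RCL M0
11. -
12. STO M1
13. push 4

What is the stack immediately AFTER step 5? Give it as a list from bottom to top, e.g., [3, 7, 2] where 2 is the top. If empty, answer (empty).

After op 1 (RCL M0): stack=[0] mem=[0,0,0,0]
After op 2 (push 11): stack=[0,11] mem=[0,0,0,0]
After op 3 (push 13): stack=[0,11,13] mem=[0,0,0,0]
After op 4 (pop): stack=[0,11] mem=[0,0,0,0]
After op 5 (STO M0): stack=[0] mem=[11,0,0,0]

[0]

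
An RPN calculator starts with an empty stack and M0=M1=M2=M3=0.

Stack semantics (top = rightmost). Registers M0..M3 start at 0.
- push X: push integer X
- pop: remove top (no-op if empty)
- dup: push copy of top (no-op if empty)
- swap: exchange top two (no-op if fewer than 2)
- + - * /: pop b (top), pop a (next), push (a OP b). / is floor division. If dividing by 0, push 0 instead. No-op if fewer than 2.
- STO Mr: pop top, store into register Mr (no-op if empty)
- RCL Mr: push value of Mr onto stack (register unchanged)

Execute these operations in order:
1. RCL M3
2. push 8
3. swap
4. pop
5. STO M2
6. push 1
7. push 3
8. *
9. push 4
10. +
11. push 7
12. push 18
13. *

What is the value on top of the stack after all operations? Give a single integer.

After op 1 (RCL M3): stack=[0] mem=[0,0,0,0]
After op 2 (push 8): stack=[0,8] mem=[0,0,0,0]
After op 3 (swap): stack=[8,0] mem=[0,0,0,0]
After op 4 (pop): stack=[8] mem=[0,0,0,0]
After op 5 (STO M2): stack=[empty] mem=[0,0,8,0]
After op 6 (push 1): stack=[1] mem=[0,0,8,0]
After op 7 (push 3): stack=[1,3] mem=[0,0,8,0]
After op 8 (*): stack=[3] mem=[0,0,8,0]
After op 9 (push 4): stack=[3,4] mem=[0,0,8,0]
After op 10 (+): stack=[7] mem=[0,0,8,0]
After op 11 (push 7): stack=[7,7] mem=[0,0,8,0]
After op 12 (push 18): stack=[7,7,18] mem=[0,0,8,0]
After op 13 (*): stack=[7,126] mem=[0,0,8,0]

Answer: 126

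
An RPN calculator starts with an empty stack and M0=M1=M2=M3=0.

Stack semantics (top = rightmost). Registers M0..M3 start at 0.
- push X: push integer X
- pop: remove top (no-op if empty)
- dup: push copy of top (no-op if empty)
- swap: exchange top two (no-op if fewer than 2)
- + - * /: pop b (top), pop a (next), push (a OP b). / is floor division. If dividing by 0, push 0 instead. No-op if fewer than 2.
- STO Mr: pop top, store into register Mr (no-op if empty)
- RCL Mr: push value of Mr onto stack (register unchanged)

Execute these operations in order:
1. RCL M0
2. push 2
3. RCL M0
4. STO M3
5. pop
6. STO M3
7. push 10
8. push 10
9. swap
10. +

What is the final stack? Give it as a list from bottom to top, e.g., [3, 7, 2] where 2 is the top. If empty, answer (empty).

Answer: [20]

Derivation:
After op 1 (RCL M0): stack=[0] mem=[0,0,0,0]
After op 2 (push 2): stack=[0,2] mem=[0,0,0,0]
After op 3 (RCL M0): stack=[0,2,0] mem=[0,0,0,0]
After op 4 (STO M3): stack=[0,2] mem=[0,0,0,0]
After op 5 (pop): stack=[0] mem=[0,0,0,0]
After op 6 (STO M3): stack=[empty] mem=[0,0,0,0]
After op 7 (push 10): stack=[10] mem=[0,0,0,0]
After op 8 (push 10): stack=[10,10] mem=[0,0,0,0]
After op 9 (swap): stack=[10,10] mem=[0,0,0,0]
After op 10 (+): stack=[20] mem=[0,0,0,0]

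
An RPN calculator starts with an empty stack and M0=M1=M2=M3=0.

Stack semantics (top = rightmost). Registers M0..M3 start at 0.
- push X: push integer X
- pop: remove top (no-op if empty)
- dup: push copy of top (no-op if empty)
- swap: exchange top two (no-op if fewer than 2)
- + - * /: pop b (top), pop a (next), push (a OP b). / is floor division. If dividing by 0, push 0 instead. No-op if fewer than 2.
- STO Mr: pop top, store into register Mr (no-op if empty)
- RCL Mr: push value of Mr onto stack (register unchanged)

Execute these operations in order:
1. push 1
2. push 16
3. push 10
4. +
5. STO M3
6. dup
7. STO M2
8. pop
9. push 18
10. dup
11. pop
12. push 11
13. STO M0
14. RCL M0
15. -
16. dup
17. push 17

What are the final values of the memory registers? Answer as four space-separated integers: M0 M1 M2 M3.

After op 1 (push 1): stack=[1] mem=[0,0,0,0]
After op 2 (push 16): stack=[1,16] mem=[0,0,0,0]
After op 3 (push 10): stack=[1,16,10] mem=[0,0,0,0]
After op 4 (+): stack=[1,26] mem=[0,0,0,0]
After op 5 (STO M3): stack=[1] mem=[0,0,0,26]
After op 6 (dup): stack=[1,1] mem=[0,0,0,26]
After op 7 (STO M2): stack=[1] mem=[0,0,1,26]
After op 8 (pop): stack=[empty] mem=[0,0,1,26]
After op 9 (push 18): stack=[18] mem=[0,0,1,26]
After op 10 (dup): stack=[18,18] mem=[0,0,1,26]
After op 11 (pop): stack=[18] mem=[0,0,1,26]
After op 12 (push 11): stack=[18,11] mem=[0,0,1,26]
After op 13 (STO M0): stack=[18] mem=[11,0,1,26]
After op 14 (RCL M0): stack=[18,11] mem=[11,0,1,26]
After op 15 (-): stack=[7] mem=[11,0,1,26]
After op 16 (dup): stack=[7,7] mem=[11,0,1,26]
After op 17 (push 17): stack=[7,7,17] mem=[11,0,1,26]

Answer: 11 0 1 26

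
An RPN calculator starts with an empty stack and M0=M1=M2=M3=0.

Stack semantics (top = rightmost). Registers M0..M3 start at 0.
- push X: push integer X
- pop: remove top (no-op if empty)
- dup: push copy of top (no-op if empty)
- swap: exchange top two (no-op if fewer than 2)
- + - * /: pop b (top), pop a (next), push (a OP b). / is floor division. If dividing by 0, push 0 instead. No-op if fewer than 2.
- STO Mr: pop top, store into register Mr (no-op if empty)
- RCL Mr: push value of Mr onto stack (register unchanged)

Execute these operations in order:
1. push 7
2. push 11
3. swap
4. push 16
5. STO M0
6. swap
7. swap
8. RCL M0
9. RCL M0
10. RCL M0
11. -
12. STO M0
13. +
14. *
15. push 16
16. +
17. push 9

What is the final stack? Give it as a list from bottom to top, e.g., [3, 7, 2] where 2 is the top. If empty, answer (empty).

After op 1 (push 7): stack=[7] mem=[0,0,0,0]
After op 2 (push 11): stack=[7,11] mem=[0,0,0,0]
After op 3 (swap): stack=[11,7] mem=[0,0,0,0]
After op 4 (push 16): stack=[11,7,16] mem=[0,0,0,0]
After op 5 (STO M0): stack=[11,7] mem=[16,0,0,0]
After op 6 (swap): stack=[7,11] mem=[16,0,0,0]
After op 7 (swap): stack=[11,7] mem=[16,0,0,0]
After op 8 (RCL M0): stack=[11,7,16] mem=[16,0,0,0]
After op 9 (RCL M0): stack=[11,7,16,16] mem=[16,0,0,0]
After op 10 (RCL M0): stack=[11,7,16,16,16] mem=[16,0,0,0]
After op 11 (-): stack=[11,7,16,0] mem=[16,0,0,0]
After op 12 (STO M0): stack=[11,7,16] mem=[0,0,0,0]
After op 13 (+): stack=[11,23] mem=[0,0,0,0]
After op 14 (*): stack=[253] mem=[0,0,0,0]
After op 15 (push 16): stack=[253,16] mem=[0,0,0,0]
After op 16 (+): stack=[269] mem=[0,0,0,0]
After op 17 (push 9): stack=[269,9] mem=[0,0,0,0]

Answer: [269, 9]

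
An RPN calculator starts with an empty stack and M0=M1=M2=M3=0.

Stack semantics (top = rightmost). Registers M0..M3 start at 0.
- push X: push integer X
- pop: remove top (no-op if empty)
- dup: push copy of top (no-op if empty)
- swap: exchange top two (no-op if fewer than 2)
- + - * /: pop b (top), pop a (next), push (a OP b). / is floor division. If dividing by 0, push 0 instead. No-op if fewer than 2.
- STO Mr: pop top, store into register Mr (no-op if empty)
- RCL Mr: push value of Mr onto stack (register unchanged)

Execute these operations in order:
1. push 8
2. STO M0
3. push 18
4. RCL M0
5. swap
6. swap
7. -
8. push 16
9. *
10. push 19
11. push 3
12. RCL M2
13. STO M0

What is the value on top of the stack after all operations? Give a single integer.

Answer: 3

Derivation:
After op 1 (push 8): stack=[8] mem=[0,0,0,0]
After op 2 (STO M0): stack=[empty] mem=[8,0,0,0]
After op 3 (push 18): stack=[18] mem=[8,0,0,0]
After op 4 (RCL M0): stack=[18,8] mem=[8,0,0,0]
After op 5 (swap): stack=[8,18] mem=[8,0,0,0]
After op 6 (swap): stack=[18,8] mem=[8,0,0,0]
After op 7 (-): stack=[10] mem=[8,0,0,0]
After op 8 (push 16): stack=[10,16] mem=[8,0,0,0]
After op 9 (*): stack=[160] mem=[8,0,0,0]
After op 10 (push 19): stack=[160,19] mem=[8,0,0,0]
After op 11 (push 3): stack=[160,19,3] mem=[8,0,0,0]
After op 12 (RCL M2): stack=[160,19,3,0] mem=[8,0,0,0]
After op 13 (STO M0): stack=[160,19,3] mem=[0,0,0,0]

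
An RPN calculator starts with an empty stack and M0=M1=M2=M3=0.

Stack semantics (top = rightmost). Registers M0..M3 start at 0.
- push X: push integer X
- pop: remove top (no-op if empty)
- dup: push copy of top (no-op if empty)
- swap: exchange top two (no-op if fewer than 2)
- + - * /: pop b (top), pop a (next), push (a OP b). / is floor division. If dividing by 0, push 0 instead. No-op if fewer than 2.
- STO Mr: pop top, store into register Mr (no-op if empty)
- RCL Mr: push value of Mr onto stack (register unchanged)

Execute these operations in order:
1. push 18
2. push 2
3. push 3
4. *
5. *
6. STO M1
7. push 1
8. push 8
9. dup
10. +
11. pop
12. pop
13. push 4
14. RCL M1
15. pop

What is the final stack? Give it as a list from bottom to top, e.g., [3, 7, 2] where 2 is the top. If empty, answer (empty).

After op 1 (push 18): stack=[18] mem=[0,0,0,0]
After op 2 (push 2): stack=[18,2] mem=[0,0,0,0]
After op 3 (push 3): stack=[18,2,3] mem=[0,0,0,0]
After op 4 (*): stack=[18,6] mem=[0,0,0,0]
After op 5 (*): stack=[108] mem=[0,0,0,0]
After op 6 (STO M1): stack=[empty] mem=[0,108,0,0]
After op 7 (push 1): stack=[1] mem=[0,108,0,0]
After op 8 (push 8): stack=[1,8] mem=[0,108,0,0]
After op 9 (dup): stack=[1,8,8] mem=[0,108,0,0]
After op 10 (+): stack=[1,16] mem=[0,108,0,0]
After op 11 (pop): stack=[1] mem=[0,108,0,0]
After op 12 (pop): stack=[empty] mem=[0,108,0,0]
After op 13 (push 4): stack=[4] mem=[0,108,0,0]
After op 14 (RCL M1): stack=[4,108] mem=[0,108,0,0]
After op 15 (pop): stack=[4] mem=[0,108,0,0]

Answer: [4]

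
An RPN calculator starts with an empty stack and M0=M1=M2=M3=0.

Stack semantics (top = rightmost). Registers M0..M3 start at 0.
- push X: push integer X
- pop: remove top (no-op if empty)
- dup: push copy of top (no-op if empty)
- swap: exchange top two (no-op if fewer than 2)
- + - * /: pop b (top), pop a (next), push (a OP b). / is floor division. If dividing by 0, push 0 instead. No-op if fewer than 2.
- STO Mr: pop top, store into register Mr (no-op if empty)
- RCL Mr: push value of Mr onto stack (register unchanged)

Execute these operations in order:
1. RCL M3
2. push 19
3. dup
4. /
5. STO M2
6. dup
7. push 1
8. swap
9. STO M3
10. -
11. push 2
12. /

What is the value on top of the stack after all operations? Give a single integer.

After op 1 (RCL M3): stack=[0] mem=[0,0,0,0]
After op 2 (push 19): stack=[0,19] mem=[0,0,0,0]
After op 3 (dup): stack=[0,19,19] mem=[0,0,0,0]
After op 4 (/): stack=[0,1] mem=[0,0,0,0]
After op 5 (STO M2): stack=[0] mem=[0,0,1,0]
After op 6 (dup): stack=[0,0] mem=[0,0,1,0]
After op 7 (push 1): stack=[0,0,1] mem=[0,0,1,0]
After op 8 (swap): stack=[0,1,0] mem=[0,0,1,0]
After op 9 (STO M3): stack=[0,1] mem=[0,0,1,0]
After op 10 (-): stack=[-1] mem=[0,0,1,0]
After op 11 (push 2): stack=[-1,2] mem=[0,0,1,0]
After op 12 (/): stack=[-1] mem=[0,0,1,0]

Answer: -1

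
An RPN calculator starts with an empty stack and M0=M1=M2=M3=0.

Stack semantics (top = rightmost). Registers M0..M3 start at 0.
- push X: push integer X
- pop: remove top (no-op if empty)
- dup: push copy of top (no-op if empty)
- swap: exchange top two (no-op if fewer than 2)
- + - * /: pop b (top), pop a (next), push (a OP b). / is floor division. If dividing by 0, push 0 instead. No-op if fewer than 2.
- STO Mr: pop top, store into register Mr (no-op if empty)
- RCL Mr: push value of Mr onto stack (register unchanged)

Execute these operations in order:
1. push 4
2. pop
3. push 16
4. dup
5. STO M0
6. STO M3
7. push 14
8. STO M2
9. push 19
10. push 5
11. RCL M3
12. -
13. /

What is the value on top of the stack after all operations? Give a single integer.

Answer: -2

Derivation:
After op 1 (push 4): stack=[4] mem=[0,0,0,0]
After op 2 (pop): stack=[empty] mem=[0,0,0,0]
After op 3 (push 16): stack=[16] mem=[0,0,0,0]
After op 4 (dup): stack=[16,16] mem=[0,0,0,0]
After op 5 (STO M0): stack=[16] mem=[16,0,0,0]
After op 6 (STO M3): stack=[empty] mem=[16,0,0,16]
After op 7 (push 14): stack=[14] mem=[16,0,0,16]
After op 8 (STO M2): stack=[empty] mem=[16,0,14,16]
After op 9 (push 19): stack=[19] mem=[16,0,14,16]
After op 10 (push 5): stack=[19,5] mem=[16,0,14,16]
After op 11 (RCL M3): stack=[19,5,16] mem=[16,0,14,16]
After op 12 (-): stack=[19,-11] mem=[16,0,14,16]
After op 13 (/): stack=[-2] mem=[16,0,14,16]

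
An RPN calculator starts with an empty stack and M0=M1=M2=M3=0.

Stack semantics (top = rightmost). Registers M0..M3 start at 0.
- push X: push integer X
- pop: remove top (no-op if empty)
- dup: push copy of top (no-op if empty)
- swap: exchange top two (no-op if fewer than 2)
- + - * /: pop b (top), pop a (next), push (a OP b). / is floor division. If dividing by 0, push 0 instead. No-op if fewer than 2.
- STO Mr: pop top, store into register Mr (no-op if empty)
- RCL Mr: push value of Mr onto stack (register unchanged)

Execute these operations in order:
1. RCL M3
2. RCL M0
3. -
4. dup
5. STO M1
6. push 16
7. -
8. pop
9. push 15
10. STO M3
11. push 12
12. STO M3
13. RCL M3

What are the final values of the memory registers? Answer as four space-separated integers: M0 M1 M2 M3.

Answer: 0 0 0 12

Derivation:
After op 1 (RCL M3): stack=[0] mem=[0,0,0,0]
After op 2 (RCL M0): stack=[0,0] mem=[0,0,0,0]
After op 3 (-): stack=[0] mem=[0,0,0,0]
After op 4 (dup): stack=[0,0] mem=[0,0,0,0]
After op 5 (STO M1): stack=[0] mem=[0,0,0,0]
After op 6 (push 16): stack=[0,16] mem=[0,0,0,0]
After op 7 (-): stack=[-16] mem=[0,0,0,0]
After op 8 (pop): stack=[empty] mem=[0,0,0,0]
After op 9 (push 15): stack=[15] mem=[0,0,0,0]
After op 10 (STO M3): stack=[empty] mem=[0,0,0,15]
After op 11 (push 12): stack=[12] mem=[0,0,0,15]
After op 12 (STO M3): stack=[empty] mem=[0,0,0,12]
After op 13 (RCL M3): stack=[12] mem=[0,0,0,12]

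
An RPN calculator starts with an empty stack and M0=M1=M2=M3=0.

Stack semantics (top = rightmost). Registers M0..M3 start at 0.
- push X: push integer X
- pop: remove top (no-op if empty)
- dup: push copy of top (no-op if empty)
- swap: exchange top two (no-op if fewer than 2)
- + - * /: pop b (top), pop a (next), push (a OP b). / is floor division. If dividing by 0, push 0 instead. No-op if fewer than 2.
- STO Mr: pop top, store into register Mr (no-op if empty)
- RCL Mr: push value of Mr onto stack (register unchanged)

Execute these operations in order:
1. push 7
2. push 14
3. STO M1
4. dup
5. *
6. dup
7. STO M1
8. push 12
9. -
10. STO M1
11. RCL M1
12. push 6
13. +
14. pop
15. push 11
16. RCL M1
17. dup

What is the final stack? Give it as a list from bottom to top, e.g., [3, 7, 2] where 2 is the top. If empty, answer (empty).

Answer: [11, 37, 37]

Derivation:
After op 1 (push 7): stack=[7] mem=[0,0,0,0]
After op 2 (push 14): stack=[7,14] mem=[0,0,0,0]
After op 3 (STO M1): stack=[7] mem=[0,14,0,0]
After op 4 (dup): stack=[7,7] mem=[0,14,0,0]
After op 5 (*): stack=[49] mem=[0,14,0,0]
After op 6 (dup): stack=[49,49] mem=[0,14,0,0]
After op 7 (STO M1): stack=[49] mem=[0,49,0,0]
After op 8 (push 12): stack=[49,12] mem=[0,49,0,0]
After op 9 (-): stack=[37] mem=[0,49,0,0]
After op 10 (STO M1): stack=[empty] mem=[0,37,0,0]
After op 11 (RCL M1): stack=[37] mem=[0,37,0,0]
After op 12 (push 6): stack=[37,6] mem=[0,37,0,0]
After op 13 (+): stack=[43] mem=[0,37,0,0]
After op 14 (pop): stack=[empty] mem=[0,37,0,0]
After op 15 (push 11): stack=[11] mem=[0,37,0,0]
After op 16 (RCL M1): stack=[11,37] mem=[0,37,0,0]
After op 17 (dup): stack=[11,37,37] mem=[0,37,0,0]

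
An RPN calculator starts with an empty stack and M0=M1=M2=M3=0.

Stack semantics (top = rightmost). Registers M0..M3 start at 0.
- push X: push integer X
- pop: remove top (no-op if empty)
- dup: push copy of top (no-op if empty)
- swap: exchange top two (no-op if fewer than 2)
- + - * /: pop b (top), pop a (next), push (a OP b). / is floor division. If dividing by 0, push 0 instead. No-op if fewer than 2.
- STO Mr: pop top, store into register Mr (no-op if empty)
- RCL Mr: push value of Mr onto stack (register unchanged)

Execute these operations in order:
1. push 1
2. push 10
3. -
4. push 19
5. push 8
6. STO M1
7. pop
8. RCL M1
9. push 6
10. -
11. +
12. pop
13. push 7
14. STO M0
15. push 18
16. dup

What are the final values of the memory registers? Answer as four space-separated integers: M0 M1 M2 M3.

Answer: 7 8 0 0

Derivation:
After op 1 (push 1): stack=[1] mem=[0,0,0,0]
After op 2 (push 10): stack=[1,10] mem=[0,0,0,0]
After op 3 (-): stack=[-9] mem=[0,0,0,0]
After op 4 (push 19): stack=[-9,19] mem=[0,0,0,0]
After op 5 (push 8): stack=[-9,19,8] mem=[0,0,0,0]
After op 6 (STO M1): stack=[-9,19] mem=[0,8,0,0]
After op 7 (pop): stack=[-9] mem=[0,8,0,0]
After op 8 (RCL M1): stack=[-9,8] mem=[0,8,0,0]
After op 9 (push 6): stack=[-9,8,6] mem=[0,8,0,0]
After op 10 (-): stack=[-9,2] mem=[0,8,0,0]
After op 11 (+): stack=[-7] mem=[0,8,0,0]
After op 12 (pop): stack=[empty] mem=[0,8,0,0]
After op 13 (push 7): stack=[7] mem=[0,8,0,0]
After op 14 (STO M0): stack=[empty] mem=[7,8,0,0]
After op 15 (push 18): stack=[18] mem=[7,8,0,0]
After op 16 (dup): stack=[18,18] mem=[7,8,0,0]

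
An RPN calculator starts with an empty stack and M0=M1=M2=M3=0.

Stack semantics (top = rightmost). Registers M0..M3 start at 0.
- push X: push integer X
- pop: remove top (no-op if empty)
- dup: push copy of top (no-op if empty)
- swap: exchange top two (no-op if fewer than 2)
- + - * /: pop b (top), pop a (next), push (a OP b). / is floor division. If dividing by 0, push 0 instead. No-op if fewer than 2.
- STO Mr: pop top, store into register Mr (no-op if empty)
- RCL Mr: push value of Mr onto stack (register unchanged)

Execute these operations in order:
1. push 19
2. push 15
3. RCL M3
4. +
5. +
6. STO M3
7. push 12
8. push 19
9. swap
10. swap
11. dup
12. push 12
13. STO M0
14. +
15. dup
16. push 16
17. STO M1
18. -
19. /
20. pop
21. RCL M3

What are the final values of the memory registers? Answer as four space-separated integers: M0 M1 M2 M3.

After op 1 (push 19): stack=[19] mem=[0,0,0,0]
After op 2 (push 15): stack=[19,15] mem=[0,0,0,0]
After op 3 (RCL M3): stack=[19,15,0] mem=[0,0,0,0]
After op 4 (+): stack=[19,15] mem=[0,0,0,0]
After op 5 (+): stack=[34] mem=[0,0,0,0]
After op 6 (STO M3): stack=[empty] mem=[0,0,0,34]
After op 7 (push 12): stack=[12] mem=[0,0,0,34]
After op 8 (push 19): stack=[12,19] mem=[0,0,0,34]
After op 9 (swap): stack=[19,12] mem=[0,0,0,34]
After op 10 (swap): stack=[12,19] mem=[0,0,0,34]
After op 11 (dup): stack=[12,19,19] mem=[0,0,0,34]
After op 12 (push 12): stack=[12,19,19,12] mem=[0,0,0,34]
After op 13 (STO M0): stack=[12,19,19] mem=[12,0,0,34]
After op 14 (+): stack=[12,38] mem=[12,0,0,34]
After op 15 (dup): stack=[12,38,38] mem=[12,0,0,34]
After op 16 (push 16): stack=[12,38,38,16] mem=[12,0,0,34]
After op 17 (STO M1): stack=[12,38,38] mem=[12,16,0,34]
After op 18 (-): stack=[12,0] mem=[12,16,0,34]
After op 19 (/): stack=[0] mem=[12,16,0,34]
After op 20 (pop): stack=[empty] mem=[12,16,0,34]
After op 21 (RCL M3): stack=[34] mem=[12,16,0,34]

Answer: 12 16 0 34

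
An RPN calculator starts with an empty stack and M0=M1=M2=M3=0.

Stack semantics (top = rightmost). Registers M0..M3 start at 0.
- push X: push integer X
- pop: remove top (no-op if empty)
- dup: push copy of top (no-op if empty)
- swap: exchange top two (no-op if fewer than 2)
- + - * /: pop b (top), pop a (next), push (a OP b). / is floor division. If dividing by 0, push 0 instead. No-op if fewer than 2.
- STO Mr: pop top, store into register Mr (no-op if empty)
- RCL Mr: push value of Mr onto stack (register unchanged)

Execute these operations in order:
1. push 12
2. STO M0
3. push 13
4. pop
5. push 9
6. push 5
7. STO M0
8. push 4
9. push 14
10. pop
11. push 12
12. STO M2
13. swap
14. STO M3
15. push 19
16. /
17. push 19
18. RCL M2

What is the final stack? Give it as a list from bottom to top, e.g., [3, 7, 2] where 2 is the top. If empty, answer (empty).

Answer: [0, 19, 12]

Derivation:
After op 1 (push 12): stack=[12] mem=[0,0,0,0]
After op 2 (STO M0): stack=[empty] mem=[12,0,0,0]
After op 3 (push 13): stack=[13] mem=[12,0,0,0]
After op 4 (pop): stack=[empty] mem=[12,0,0,0]
After op 5 (push 9): stack=[9] mem=[12,0,0,0]
After op 6 (push 5): stack=[9,5] mem=[12,0,0,0]
After op 7 (STO M0): stack=[9] mem=[5,0,0,0]
After op 8 (push 4): stack=[9,4] mem=[5,0,0,0]
After op 9 (push 14): stack=[9,4,14] mem=[5,0,0,0]
After op 10 (pop): stack=[9,4] mem=[5,0,0,0]
After op 11 (push 12): stack=[9,4,12] mem=[5,0,0,0]
After op 12 (STO M2): stack=[9,4] mem=[5,0,12,0]
After op 13 (swap): stack=[4,9] mem=[5,0,12,0]
After op 14 (STO M3): stack=[4] mem=[5,0,12,9]
After op 15 (push 19): stack=[4,19] mem=[5,0,12,9]
After op 16 (/): stack=[0] mem=[5,0,12,9]
After op 17 (push 19): stack=[0,19] mem=[5,0,12,9]
After op 18 (RCL M2): stack=[0,19,12] mem=[5,0,12,9]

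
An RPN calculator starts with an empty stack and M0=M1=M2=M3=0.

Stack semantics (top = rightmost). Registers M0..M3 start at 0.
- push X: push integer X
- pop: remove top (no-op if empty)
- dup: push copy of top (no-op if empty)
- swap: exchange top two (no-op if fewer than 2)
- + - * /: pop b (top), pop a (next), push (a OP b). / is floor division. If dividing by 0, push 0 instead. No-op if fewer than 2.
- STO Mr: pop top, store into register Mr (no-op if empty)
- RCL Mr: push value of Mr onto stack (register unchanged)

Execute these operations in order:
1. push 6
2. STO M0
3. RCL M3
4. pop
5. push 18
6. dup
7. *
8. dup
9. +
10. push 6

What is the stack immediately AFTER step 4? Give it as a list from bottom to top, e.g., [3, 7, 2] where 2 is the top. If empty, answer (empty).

After op 1 (push 6): stack=[6] mem=[0,0,0,0]
After op 2 (STO M0): stack=[empty] mem=[6,0,0,0]
After op 3 (RCL M3): stack=[0] mem=[6,0,0,0]
After op 4 (pop): stack=[empty] mem=[6,0,0,0]

(empty)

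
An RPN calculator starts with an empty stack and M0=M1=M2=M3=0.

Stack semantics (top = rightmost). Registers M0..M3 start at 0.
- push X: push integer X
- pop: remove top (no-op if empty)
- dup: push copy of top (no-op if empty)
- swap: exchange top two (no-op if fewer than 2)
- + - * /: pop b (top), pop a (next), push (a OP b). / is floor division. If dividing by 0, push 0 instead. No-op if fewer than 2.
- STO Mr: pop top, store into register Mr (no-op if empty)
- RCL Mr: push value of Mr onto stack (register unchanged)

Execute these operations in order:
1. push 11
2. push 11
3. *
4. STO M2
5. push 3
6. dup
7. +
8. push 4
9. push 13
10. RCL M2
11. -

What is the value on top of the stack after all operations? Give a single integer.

Answer: -108

Derivation:
After op 1 (push 11): stack=[11] mem=[0,0,0,0]
After op 2 (push 11): stack=[11,11] mem=[0,0,0,0]
After op 3 (*): stack=[121] mem=[0,0,0,0]
After op 4 (STO M2): stack=[empty] mem=[0,0,121,0]
After op 5 (push 3): stack=[3] mem=[0,0,121,0]
After op 6 (dup): stack=[3,3] mem=[0,0,121,0]
After op 7 (+): stack=[6] mem=[0,0,121,0]
After op 8 (push 4): stack=[6,4] mem=[0,0,121,0]
After op 9 (push 13): stack=[6,4,13] mem=[0,0,121,0]
After op 10 (RCL M2): stack=[6,4,13,121] mem=[0,0,121,0]
After op 11 (-): stack=[6,4,-108] mem=[0,0,121,0]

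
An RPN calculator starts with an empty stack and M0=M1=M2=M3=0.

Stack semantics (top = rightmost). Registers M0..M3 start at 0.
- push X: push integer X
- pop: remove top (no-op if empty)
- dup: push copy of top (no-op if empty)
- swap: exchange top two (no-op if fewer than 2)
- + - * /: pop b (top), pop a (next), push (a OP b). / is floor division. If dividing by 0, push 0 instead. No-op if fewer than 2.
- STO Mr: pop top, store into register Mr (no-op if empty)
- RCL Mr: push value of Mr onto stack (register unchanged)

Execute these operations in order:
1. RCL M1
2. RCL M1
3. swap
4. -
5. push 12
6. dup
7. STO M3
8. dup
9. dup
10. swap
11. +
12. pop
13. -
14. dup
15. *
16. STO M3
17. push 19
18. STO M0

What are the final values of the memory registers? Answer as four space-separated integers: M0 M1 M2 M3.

After op 1 (RCL M1): stack=[0] mem=[0,0,0,0]
After op 2 (RCL M1): stack=[0,0] mem=[0,0,0,0]
After op 3 (swap): stack=[0,0] mem=[0,0,0,0]
After op 4 (-): stack=[0] mem=[0,0,0,0]
After op 5 (push 12): stack=[0,12] mem=[0,0,0,0]
After op 6 (dup): stack=[0,12,12] mem=[0,0,0,0]
After op 7 (STO M3): stack=[0,12] mem=[0,0,0,12]
After op 8 (dup): stack=[0,12,12] mem=[0,0,0,12]
After op 9 (dup): stack=[0,12,12,12] mem=[0,0,0,12]
After op 10 (swap): stack=[0,12,12,12] mem=[0,0,0,12]
After op 11 (+): stack=[0,12,24] mem=[0,0,0,12]
After op 12 (pop): stack=[0,12] mem=[0,0,0,12]
After op 13 (-): stack=[-12] mem=[0,0,0,12]
After op 14 (dup): stack=[-12,-12] mem=[0,0,0,12]
After op 15 (*): stack=[144] mem=[0,0,0,12]
After op 16 (STO M3): stack=[empty] mem=[0,0,0,144]
After op 17 (push 19): stack=[19] mem=[0,0,0,144]
After op 18 (STO M0): stack=[empty] mem=[19,0,0,144]

Answer: 19 0 0 144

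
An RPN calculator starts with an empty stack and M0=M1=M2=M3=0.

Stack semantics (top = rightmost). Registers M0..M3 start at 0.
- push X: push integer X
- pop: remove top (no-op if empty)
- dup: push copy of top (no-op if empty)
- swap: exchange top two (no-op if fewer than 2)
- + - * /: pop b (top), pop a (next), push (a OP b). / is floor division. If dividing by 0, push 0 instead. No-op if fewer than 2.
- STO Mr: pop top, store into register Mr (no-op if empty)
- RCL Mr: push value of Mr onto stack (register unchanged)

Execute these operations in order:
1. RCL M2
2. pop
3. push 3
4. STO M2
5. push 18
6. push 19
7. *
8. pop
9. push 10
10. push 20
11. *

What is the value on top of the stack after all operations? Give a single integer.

Answer: 200

Derivation:
After op 1 (RCL M2): stack=[0] mem=[0,0,0,0]
After op 2 (pop): stack=[empty] mem=[0,0,0,0]
After op 3 (push 3): stack=[3] mem=[0,0,0,0]
After op 4 (STO M2): stack=[empty] mem=[0,0,3,0]
After op 5 (push 18): stack=[18] mem=[0,0,3,0]
After op 6 (push 19): stack=[18,19] mem=[0,0,3,0]
After op 7 (*): stack=[342] mem=[0,0,3,0]
After op 8 (pop): stack=[empty] mem=[0,0,3,0]
After op 9 (push 10): stack=[10] mem=[0,0,3,0]
After op 10 (push 20): stack=[10,20] mem=[0,0,3,0]
After op 11 (*): stack=[200] mem=[0,0,3,0]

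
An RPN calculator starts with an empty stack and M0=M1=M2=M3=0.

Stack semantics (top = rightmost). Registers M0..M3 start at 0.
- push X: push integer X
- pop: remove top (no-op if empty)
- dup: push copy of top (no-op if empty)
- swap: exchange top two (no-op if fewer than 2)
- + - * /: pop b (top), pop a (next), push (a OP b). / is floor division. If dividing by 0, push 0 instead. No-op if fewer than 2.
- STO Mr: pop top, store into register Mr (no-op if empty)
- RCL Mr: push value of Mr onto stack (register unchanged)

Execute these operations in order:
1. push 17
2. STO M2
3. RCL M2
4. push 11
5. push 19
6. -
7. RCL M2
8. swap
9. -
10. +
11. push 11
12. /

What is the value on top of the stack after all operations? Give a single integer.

After op 1 (push 17): stack=[17] mem=[0,0,0,0]
After op 2 (STO M2): stack=[empty] mem=[0,0,17,0]
After op 3 (RCL M2): stack=[17] mem=[0,0,17,0]
After op 4 (push 11): stack=[17,11] mem=[0,0,17,0]
After op 5 (push 19): stack=[17,11,19] mem=[0,0,17,0]
After op 6 (-): stack=[17,-8] mem=[0,0,17,0]
After op 7 (RCL M2): stack=[17,-8,17] mem=[0,0,17,0]
After op 8 (swap): stack=[17,17,-8] mem=[0,0,17,0]
After op 9 (-): stack=[17,25] mem=[0,0,17,0]
After op 10 (+): stack=[42] mem=[0,0,17,0]
After op 11 (push 11): stack=[42,11] mem=[0,0,17,0]
After op 12 (/): stack=[3] mem=[0,0,17,0]

Answer: 3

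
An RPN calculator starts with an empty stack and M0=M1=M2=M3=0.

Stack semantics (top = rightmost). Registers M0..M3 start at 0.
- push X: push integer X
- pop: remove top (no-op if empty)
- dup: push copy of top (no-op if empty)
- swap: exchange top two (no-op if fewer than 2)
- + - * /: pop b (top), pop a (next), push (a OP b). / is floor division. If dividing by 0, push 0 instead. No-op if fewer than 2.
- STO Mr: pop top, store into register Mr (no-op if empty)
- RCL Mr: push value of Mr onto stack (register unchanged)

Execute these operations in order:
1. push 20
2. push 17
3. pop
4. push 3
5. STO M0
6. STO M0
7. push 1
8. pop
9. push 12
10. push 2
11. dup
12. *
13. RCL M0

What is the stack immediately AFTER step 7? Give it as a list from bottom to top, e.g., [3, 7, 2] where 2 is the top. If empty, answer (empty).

After op 1 (push 20): stack=[20] mem=[0,0,0,0]
After op 2 (push 17): stack=[20,17] mem=[0,0,0,0]
After op 3 (pop): stack=[20] mem=[0,0,0,0]
After op 4 (push 3): stack=[20,3] mem=[0,0,0,0]
After op 5 (STO M0): stack=[20] mem=[3,0,0,0]
After op 6 (STO M0): stack=[empty] mem=[20,0,0,0]
After op 7 (push 1): stack=[1] mem=[20,0,0,0]

[1]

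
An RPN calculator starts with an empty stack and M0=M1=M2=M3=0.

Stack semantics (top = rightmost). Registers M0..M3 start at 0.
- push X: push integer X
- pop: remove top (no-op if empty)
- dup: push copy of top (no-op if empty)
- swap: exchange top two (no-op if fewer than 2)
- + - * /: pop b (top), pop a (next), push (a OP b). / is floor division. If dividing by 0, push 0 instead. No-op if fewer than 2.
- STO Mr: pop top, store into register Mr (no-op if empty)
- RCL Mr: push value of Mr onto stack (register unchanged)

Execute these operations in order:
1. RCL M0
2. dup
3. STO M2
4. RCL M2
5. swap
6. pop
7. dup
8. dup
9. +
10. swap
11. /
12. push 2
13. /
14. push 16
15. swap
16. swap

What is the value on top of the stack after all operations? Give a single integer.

After op 1 (RCL M0): stack=[0] mem=[0,0,0,0]
After op 2 (dup): stack=[0,0] mem=[0,0,0,0]
After op 3 (STO M2): stack=[0] mem=[0,0,0,0]
After op 4 (RCL M2): stack=[0,0] mem=[0,0,0,0]
After op 5 (swap): stack=[0,0] mem=[0,0,0,0]
After op 6 (pop): stack=[0] mem=[0,0,0,0]
After op 7 (dup): stack=[0,0] mem=[0,0,0,0]
After op 8 (dup): stack=[0,0,0] mem=[0,0,0,0]
After op 9 (+): stack=[0,0] mem=[0,0,0,0]
After op 10 (swap): stack=[0,0] mem=[0,0,0,0]
After op 11 (/): stack=[0] mem=[0,0,0,0]
After op 12 (push 2): stack=[0,2] mem=[0,0,0,0]
After op 13 (/): stack=[0] mem=[0,0,0,0]
After op 14 (push 16): stack=[0,16] mem=[0,0,0,0]
After op 15 (swap): stack=[16,0] mem=[0,0,0,0]
After op 16 (swap): stack=[0,16] mem=[0,0,0,0]

Answer: 16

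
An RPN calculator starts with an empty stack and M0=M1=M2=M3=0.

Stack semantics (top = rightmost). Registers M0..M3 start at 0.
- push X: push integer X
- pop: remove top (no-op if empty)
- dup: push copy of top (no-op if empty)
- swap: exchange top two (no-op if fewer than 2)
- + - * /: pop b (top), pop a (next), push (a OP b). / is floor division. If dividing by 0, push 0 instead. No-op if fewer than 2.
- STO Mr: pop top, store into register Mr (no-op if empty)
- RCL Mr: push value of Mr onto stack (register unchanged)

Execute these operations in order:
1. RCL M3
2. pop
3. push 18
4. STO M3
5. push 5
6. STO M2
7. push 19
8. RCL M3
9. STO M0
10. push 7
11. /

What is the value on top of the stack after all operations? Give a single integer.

After op 1 (RCL M3): stack=[0] mem=[0,0,0,0]
After op 2 (pop): stack=[empty] mem=[0,0,0,0]
After op 3 (push 18): stack=[18] mem=[0,0,0,0]
After op 4 (STO M3): stack=[empty] mem=[0,0,0,18]
After op 5 (push 5): stack=[5] mem=[0,0,0,18]
After op 6 (STO M2): stack=[empty] mem=[0,0,5,18]
After op 7 (push 19): stack=[19] mem=[0,0,5,18]
After op 8 (RCL M3): stack=[19,18] mem=[0,0,5,18]
After op 9 (STO M0): stack=[19] mem=[18,0,5,18]
After op 10 (push 7): stack=[19,7] mem=[18,0,5,18]
After op 11 (/): stack=[2] mem=[18,0,5,18]

Answer: 2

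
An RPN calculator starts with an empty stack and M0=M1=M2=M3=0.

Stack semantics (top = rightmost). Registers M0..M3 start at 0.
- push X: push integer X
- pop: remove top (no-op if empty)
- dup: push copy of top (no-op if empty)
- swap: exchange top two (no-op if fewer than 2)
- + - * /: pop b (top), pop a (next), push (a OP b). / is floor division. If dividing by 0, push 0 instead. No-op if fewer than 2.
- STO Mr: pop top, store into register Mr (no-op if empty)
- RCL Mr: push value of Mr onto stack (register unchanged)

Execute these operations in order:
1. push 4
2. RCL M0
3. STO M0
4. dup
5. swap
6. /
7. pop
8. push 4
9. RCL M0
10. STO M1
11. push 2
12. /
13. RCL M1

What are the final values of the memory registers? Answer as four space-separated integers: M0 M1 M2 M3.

After op 1 (push 4): stack=[4] mem=[0,0,0,0]
After op 2 (RCL M0): stack=[4,0] mem=[0,0,0,0]
After op 3 (STO M0): stack=[4] mem=[0,0,0,0]
After op 4 (dup): stack=[4,4] mem=[0,0,0,0]
After op 5 (swap): stack=[4,4] mem=[0,0,0,0]
After op 6 (/): stack=[1] mem=[0,0,0,0]
After op 7 (pop): stack=[empty] mem=[0,0,0,0]
After op 8 (push 4): stack=[4] mem=[0,0,0,0]
After op 9 (RCL M0): stack=[4,0] mem=[0,0,0,0]
After op 10 (STO M1): stack=[4] mem=[0,0,0,0]
After op 11 (push 2): stack=[4,2] mem=[0,0,0,0]
After op 12 (/): stack=[2] mem=[0,0,0,0]
After op 13 (RCL M1): stack=[2,0] mem=[0,0,0,0]

Answer: 0 0 0 0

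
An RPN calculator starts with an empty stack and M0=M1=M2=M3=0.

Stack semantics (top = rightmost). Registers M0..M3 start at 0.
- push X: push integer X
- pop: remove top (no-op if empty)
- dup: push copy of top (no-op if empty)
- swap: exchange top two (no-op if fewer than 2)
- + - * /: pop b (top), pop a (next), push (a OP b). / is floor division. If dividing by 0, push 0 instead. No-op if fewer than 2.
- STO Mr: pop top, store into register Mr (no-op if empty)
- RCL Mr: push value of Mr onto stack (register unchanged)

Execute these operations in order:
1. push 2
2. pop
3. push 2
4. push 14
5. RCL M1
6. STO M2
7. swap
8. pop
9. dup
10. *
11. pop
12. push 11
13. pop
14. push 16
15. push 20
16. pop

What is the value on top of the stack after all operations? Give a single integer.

Answer: 16

Derivation:
After op 1 (push 2): stack=[2] mem=[0,0,0,0]
After op 2 (pop): stack=[empty] mem=[0,0,0,0]
After op 3 (push 2): stack=[2] mem=[0,0,0,0]
After op 4 (push 14): stack=[2,14] mem=[0,0,0,0]
After op 5 (RCL M1): stack=[2,14,0] mem=[0,0,0,0]
After op 6 (STO M2): stack=[2,14] mem=[0,0,0,0]
After op 7 (swap): stack=[14,2] mem=[0,0,0,0]
After op 8 (pop): stack=[14] mem=[0,0,0,0]
After op 9 (dup): stack=[14,14] mem=[0,0,0,0]
After op 10 (*): stack=[196] mem=[0,0,0,0]
After op 11 (pop): stack=[empty] mem=[0,0,0,0]
After op 12 (push 11): stack=[11] mem=[0,0,0,0]
After op 13 (pop): stack=[empty] mem=[0,0,0,0]
After op 14 (push 16): stack=[16] mem=[0,0,0,0]
After op 15 (push 20): stack=[16,20] mem=[0,0,0,0]
After op 16 (pop): stack=[16] mem=[0,0,0,0]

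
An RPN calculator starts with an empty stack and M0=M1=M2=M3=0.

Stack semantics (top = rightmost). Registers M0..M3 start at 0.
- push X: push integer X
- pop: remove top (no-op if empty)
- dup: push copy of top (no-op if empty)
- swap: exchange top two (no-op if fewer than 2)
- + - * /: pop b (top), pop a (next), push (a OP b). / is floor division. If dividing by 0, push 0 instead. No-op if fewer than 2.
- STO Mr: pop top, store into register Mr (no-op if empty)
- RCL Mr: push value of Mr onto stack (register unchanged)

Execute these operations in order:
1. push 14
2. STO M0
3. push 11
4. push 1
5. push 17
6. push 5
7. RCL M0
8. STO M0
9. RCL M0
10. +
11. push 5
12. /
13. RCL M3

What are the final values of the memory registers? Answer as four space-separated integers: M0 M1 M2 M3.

After op 1 (push 14): stack=[14] mem=[0,0,0,0]
After op 2 (STO M0): stack=[empty] mem=[14,0,0,0]
After op 3 (push 11): stack=[11] mem=[14,0,0,0]
After op 4 (push 1): stack=[11,1] mem=[14,0,0,0]
After op 5 (push 17): stack=[11,1,17] mem=[14,0,0,0]
After op 6 (push 5): stack=[11,1,17,5] mem=[14,0,0,0]
After op 7 (RCL M0): stack=[11,1,17,5,14] mem=[14,0,0,0]
After op 8 (STO M0): stack=[11,1,17,5] mem=[14,0,0,0]
After op 9 (RCL M0): stack=[11,1,17,5,14] mem=[14,0,0,0]
After op 10 (+): stack=[11,1,17,19] mem=[14,0,0,0]
After op 11 (push 5): stack=[11,1,17,19,5] mem=[14,0,0,0]
After op 12 (/): stack=[11,1,17,3] mem=[14,0,0,0]
After op 13 (RCL M3): stack=[11,1,17,3,0] mem=[14,0,0,0]

Answer: 14 0 0 0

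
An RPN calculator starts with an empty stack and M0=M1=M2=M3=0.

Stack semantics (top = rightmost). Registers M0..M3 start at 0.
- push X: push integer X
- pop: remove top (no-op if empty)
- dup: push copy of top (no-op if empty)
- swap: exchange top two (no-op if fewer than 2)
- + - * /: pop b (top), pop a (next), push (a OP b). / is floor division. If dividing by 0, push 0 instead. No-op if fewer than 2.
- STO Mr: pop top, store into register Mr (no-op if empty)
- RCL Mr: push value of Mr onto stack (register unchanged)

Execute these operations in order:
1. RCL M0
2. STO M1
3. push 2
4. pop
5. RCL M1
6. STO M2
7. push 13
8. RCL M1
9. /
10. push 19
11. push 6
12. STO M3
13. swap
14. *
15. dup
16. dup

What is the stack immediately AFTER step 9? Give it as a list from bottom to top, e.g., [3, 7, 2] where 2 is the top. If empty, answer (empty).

After op 1 (RCL M0): stack=[0] mem=[0,0,0,0]
After op 2 (STO M1): stack=[empty] mem=[0,0,0,0]
After op 3 (push 2): stack=[2] mem=[0,0,0,0]
After op 4 (pop): stack=[empty] mem=[0,0,0,0]
After op 5 (RCL M1): stack=[0] mem=[0,0,0,0]
After op 6 (STO M2): stack=[empty] mem=[0,0,0,0]
After op 7 (push 13): stack=[13] mem=[0,0,0,0]
After op 8 (RCL M1): stack=[13,0] mem=[0,0,0,0]
After op 9 (/): stack=[0] mem=[0,0,0,0]

[0]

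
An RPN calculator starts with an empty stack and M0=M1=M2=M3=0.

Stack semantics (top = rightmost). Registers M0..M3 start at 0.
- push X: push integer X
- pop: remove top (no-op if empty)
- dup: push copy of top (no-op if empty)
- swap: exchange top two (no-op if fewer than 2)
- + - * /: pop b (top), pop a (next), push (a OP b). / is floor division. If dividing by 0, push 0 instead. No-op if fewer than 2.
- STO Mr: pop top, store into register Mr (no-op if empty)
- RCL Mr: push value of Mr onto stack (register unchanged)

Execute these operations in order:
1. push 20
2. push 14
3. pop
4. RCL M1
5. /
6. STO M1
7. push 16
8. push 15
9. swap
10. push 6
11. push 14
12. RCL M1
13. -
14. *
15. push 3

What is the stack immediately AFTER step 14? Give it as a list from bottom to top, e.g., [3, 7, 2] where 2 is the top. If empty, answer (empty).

After op 1 (push 20): stack=[20] mem=[0,0,0,0]
After op 2 (push 14): stack=[20,14] mem=[0,0,0,0]
After op 3 (pop): stack=[20] mem=[0,0,0,0]
After op 4 (RCL M1): stack=[20,0] mem=[0,0,0,0]
After op 5 (/): stack=[0] mem=[0,0,0,0]
After op 6 (STO M1): stack=[empty] mem=[0,0,0,0]
After op 7 (push 16): stack=[16] mem=[0,0,0,0]
After op 8 (push 15): stack=[16,15] mem=[0,0,0,0]
After op 9 (swap): stack=[15,16] mem=[0,0,0,0]
After op 10 (push 6): stack=[15,16,6] mem=[0,0,0,0]
After op 11 (push 14): stack=[15,16,6,14] mem=[0,0,0,0]
After op 12 (RCL M1): stack=[15,16,6,14,0] mem=[0,0,0,0]
After op 13 (-): stack=[15,16,6,14] mem=[0,0,0,0]
After op 14 (*): stack=[15,16,84] mem=[0,0,0,0]

[15, 16, 84]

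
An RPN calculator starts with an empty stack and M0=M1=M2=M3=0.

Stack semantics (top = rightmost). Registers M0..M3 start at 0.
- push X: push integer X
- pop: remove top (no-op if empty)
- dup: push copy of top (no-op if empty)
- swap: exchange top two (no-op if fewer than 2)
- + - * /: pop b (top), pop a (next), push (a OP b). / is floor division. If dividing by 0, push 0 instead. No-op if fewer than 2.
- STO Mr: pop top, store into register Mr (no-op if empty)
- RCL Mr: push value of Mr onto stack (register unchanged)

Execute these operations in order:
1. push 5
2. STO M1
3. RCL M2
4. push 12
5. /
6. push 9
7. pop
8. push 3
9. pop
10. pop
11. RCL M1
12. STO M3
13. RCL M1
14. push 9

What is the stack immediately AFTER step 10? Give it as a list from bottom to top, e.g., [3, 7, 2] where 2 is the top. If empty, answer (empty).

After op 1 (push 5): stack=[5] mem=[0,0,0,0]
After op 2 (STO M1): stack=[empty] mem=[0,5,0,0]
After op 3 (RCL M2): stack=[0] mem=[0,5,0,0]
After op 4 (push 12): stack=[0,12] mem=[0,5,0,0]
After op 5 (/): stack=[0] mem=[0,5,0,0]
After op 6 (push 9): stack=[0,9] mem=[0,5,0,0]
After op 7 (pop): stack=[0] mem=[0,5,0,0]
After op 8 (push 3): stack=[0,3] mem=[0,5,0,0]
After op 9 (pop): stack=[0] mem=[0,5,0,0]
After op 10 (pop): stack=[empty] mem=[0,5,0,0]

(empty)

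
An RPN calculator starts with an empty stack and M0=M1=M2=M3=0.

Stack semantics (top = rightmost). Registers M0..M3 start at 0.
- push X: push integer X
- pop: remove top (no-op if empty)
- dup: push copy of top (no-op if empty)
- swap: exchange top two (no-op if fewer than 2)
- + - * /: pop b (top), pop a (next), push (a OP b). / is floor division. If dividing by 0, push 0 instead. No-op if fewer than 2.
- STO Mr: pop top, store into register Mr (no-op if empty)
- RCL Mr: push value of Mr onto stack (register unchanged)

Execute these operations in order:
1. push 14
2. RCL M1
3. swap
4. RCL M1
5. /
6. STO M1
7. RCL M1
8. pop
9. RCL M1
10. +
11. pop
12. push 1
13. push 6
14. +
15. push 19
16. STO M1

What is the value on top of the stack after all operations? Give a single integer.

Answer: 7

Derivation:
After op 1 (push 14): stack=[14] mem=[0,0,0,0]
After op 2 (RCL M1): stack=[14,0] mem=[0,0,0,0]
After op 3 (swap): stack=[0,14] mem=[0,0,0,0]
After op 4 (RCL M1): stack=[0,14,0] mem=[0,0,0,0]
After op 5 (/): stack=[0,0] mem=[0,0,0,0]
After op 6 (STO M1): stack=[0] mem=[0,0,0,0]
After op 7 (RCL M1): stack=[0,0] mem=[0,0,0,0]
After op 8 (pop): stack=[0] mem=[0,0,0,0]
After op 9 (RCL M1): stack=[0,0] mem=[0,0,0,0]
After op 10 (+): stack=[0] mem=[0,0,0,0]
After op 11 (pop): stack=[empty] mem=[0,0,0,0]
After op 12 (push 1): stack=[1] mem=[0,0,0,0]
After op 13 (push 6): stack=[1,6] mem=[0,0,0,0]
After op 14 (+): stack=[7] mem=[0,0,0,0]
After op 15 (push 19): stack=[7,19] mem=[0,0,0,0]
After op 16 (STO M1): stack=[7] mem=[0,19,0,0]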